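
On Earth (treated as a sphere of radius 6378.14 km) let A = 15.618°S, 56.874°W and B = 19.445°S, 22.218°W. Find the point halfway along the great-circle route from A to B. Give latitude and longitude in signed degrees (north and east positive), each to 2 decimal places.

-18.31°, -39.73°

Central angle δ = 0.5797 rad. Interpolating on the sphere with fraction f = 0.5:
P = [sin((1−f)δ)·A + sin(fδ)·B] / sin δ = 0.5218·A + 0.5218·B in Cartesian coordinates,
giving P = (0.7301, -0.6069, -0.3142), i.e. latitude -18.31°, longitude -39.73°.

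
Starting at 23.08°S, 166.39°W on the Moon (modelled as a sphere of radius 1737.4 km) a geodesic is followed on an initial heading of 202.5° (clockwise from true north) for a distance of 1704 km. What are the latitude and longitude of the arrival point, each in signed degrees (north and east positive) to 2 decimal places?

Angular distance δ = d/R = 1704/1737.4 = 0.98078 rad; initial bearing θ = 3.5343 rad.
sin φ₂ = sin φ₁ cos δ + cos φ₁ sin δ cos θ = (-0.3920)(0.5564) + (0.9200)(0.8309)(-0.9239) = -0.9243, so φ₂ = -67.57°.
Δλ = atan2(sin θ sin δ cos φ₁, cos δ − sin φ₁ sin φ₂) = atan2(-0.2925, 0.1940) = -56.446°.
λ₂ = -166.390° − 56.446° = -222.84° → 137.16° after wrapping to (−180°, 180°].

-67.57°, 137.16°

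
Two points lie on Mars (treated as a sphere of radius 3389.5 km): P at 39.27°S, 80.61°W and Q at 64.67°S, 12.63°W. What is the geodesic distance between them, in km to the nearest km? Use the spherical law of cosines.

Let φ₁ = -0.6854 rad, φ₂ = -1.1287 rad, and Δλ = 1.1865 rad.
cos c = sin φ₁ sin φ₂ + cos φ₁ cos φ₂ cos Δλ = (-0.6330)(-0.9039) + (0.7742)(0.4278)(0.3749) = 0.69630,
so c = arccos(0.69630) = 0.80056 rad.
Distance = R·c = 3389.5 × 0.8006 ≈ 2714 km.

2714 km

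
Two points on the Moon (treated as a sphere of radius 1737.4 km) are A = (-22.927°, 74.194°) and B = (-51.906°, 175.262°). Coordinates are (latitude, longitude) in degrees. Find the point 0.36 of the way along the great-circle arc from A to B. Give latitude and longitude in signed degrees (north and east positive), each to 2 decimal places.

-43.34°, 97.94°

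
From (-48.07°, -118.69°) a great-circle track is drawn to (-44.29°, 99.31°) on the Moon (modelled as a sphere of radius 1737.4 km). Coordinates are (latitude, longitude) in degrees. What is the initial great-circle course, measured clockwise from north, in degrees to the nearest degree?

Δλ = -142.000° = -2.4784 rad.
y = sin Δλ · cos φ₂ = (-0.6157)(0.7158) = -0.4407
x = cos φ₁ sin φ₂ − sin φ₁ cos φ₂ cos Δλ = (0.6682)(-0.6983) − (-0.7440)(0.7158)(-0.7880) = -0.8863
θ = atan2(y, x) = -153.56°; adding 360° gives 206°.

206°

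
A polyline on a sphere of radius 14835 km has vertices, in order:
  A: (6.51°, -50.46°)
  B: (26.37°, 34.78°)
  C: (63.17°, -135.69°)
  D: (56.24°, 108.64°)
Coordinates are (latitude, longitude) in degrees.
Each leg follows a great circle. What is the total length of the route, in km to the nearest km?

57924 km

Leg A→B: central angle 1.4462 rad, distance 21455.1 km.
Leg B→C: central angle 1.5732 rad, distance 23339.1 km.
Leg C→D: central angle 0.8851 rad, distance 13130.2 km.
Total: 21455.1 + 23339.1 + 13130.2 ≈ 57924 km.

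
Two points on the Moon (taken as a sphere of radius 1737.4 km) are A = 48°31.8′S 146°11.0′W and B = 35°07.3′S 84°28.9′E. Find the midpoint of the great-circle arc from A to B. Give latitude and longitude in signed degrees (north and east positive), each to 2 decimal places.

The central angle between A and B is δ = 1.4829 rad.
With f = 0.5, the slerp weights are sin((1−f)δ)/sin δ = 0.6780 and sin(fδ)/sin δ = 0.6780.
Weighted sum of the unit vectors: (0.6780)·(-0.5502,-0.3686,-0.7493) + (0.6780)·(0.0787,0.8141,-0.5753) = (-0.3197, 0.3021, -0.8981).
Converting back: φ = atan2(z, √(x²+y²)) = -63.91°, λ = atan2(y, x) = 136.62°.

-63.91°, 136.62°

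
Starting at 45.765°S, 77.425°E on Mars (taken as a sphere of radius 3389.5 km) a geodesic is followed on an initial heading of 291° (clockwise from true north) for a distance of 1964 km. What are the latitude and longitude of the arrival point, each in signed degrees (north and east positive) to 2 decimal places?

-27.56°, 42.21°

Angular distance δ = d/R = 1964/3389.5 = 0.57944 rad; initial bearing θ = 5.0789 rad.
sin φ₂ = sin φ₁ cos δ + cos φ₁ sin δ cos θ = (-0.7165)(0.8368) + (0.6976)(0.5476)(0.3584) = -0.4626, so φ₂ = -27.56°.
Δλ = atan2(sin θ sin δ cos φ₁, cos δ − sin φ₁ sin φ₂) = atan2(-0.3566, 0.5053) = -35.212°.
λ₂ = 77.425° − 35.212° = 42.21°.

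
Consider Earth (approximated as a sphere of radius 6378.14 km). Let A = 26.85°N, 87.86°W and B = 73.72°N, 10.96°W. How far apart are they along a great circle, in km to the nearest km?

6751 km

With latitudes φ₁ = 26.850°, φ₂ = 73.720° and longitude difference Δλ = 76.900°:
cos c = sin φ₁ sin φ₂ + cos φ₁ cos φ₂ cos Δλ = (0.4517)(0.9599) + (0.8922)(0.2803)(0.2267) = 0.49023,
so c = arccos(0.49023) = 1.05844 rad.
Distance = R·c = 6378.14 × 1.0584 ≈ 6751 km.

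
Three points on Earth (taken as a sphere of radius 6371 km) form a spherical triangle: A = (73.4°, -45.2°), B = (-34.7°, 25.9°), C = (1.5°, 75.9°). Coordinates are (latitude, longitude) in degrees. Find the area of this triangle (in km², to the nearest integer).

55372607 km²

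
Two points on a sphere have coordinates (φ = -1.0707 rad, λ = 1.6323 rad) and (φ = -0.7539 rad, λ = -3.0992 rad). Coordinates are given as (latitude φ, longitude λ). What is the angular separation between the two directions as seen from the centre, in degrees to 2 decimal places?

52.60°

With latitudes φ₁ = -61.347°, φ₂ = -43.195° and longitude difference Δλ = 88.905°:
cos c = sin φ₁ sin φ₂ + cos φ₁ cos φ₂ cos Δλ = (-0.8775)(-0.6845) + (0.4795)(0.7290)(0.0191) = 0.60734,
so c = arccos(0.60734) = 0.91808 rad.
So the angular separation is 52.60°.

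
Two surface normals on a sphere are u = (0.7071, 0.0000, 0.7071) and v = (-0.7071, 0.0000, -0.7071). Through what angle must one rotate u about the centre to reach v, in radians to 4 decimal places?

u·v = -1.0000; |u| = 1.0000, |v| = 1.0000.
cos θ = (u·v)/(|u||v|) = -1.0000, so θ = 3.1416 rad.

3.1416 rad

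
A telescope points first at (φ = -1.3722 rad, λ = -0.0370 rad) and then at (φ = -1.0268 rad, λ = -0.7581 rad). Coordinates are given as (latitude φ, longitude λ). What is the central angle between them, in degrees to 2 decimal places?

With latitudes φ₁ = -78.621°, φ₂ = -58.831° and longitude difference Δλ = -41.316°:
Haversine: a = sin²(Δφ/2) + cos φ₁ cos φ₂ sin²(Δλ/2) = 0.0295 + (0.1973)(0.5176)(0.1245) = 0.04224.
Central angle c = 2·arcsin(√a) = 0.41399 rad.
So the angular separation is 23.72°.

23.72°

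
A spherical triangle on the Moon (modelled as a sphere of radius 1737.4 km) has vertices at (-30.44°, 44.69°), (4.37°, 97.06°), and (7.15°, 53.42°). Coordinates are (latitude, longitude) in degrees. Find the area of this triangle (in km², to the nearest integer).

Side lengths (central angles): a = 0.7591, b = 0.6721, c = 1.0630 rad; semiperimeter s = 1.2471.
By l'Huilier's theorem, tan(E/4) = √[tan(s/2) tan((s−a)/2) tan((s−b)/2) tan((s−c)/2)], giving spherical excess E = 0.2792 rad.
Area = E·R² = 0.2792 × (1737.4)² ≈ 842846 km².

842846 km²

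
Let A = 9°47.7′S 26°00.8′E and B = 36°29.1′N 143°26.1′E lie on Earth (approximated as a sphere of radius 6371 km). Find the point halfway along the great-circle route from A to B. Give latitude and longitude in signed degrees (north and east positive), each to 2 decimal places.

Central angle δ = 2.0556 rad. Interpolating on the sphere with fraction f = 0.5:
P = [sin((1−f)δ)·A + sin(fδ)·B] / sin δ = 0.9677·A + 0.9677·B in Cartesian coordinates,
giving P = (0.2321, 0.8817, 0.4108), i.e. latitude 24.25°, longitude 75.25°.

24.25°, 75.25°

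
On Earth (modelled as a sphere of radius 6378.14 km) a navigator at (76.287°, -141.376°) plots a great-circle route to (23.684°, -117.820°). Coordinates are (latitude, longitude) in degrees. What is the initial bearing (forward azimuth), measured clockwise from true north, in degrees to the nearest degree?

Δλ = 23.556° = 0.4111 rad.
y = sin Δλ · cos φ₂ = (0.3996)(0.9158) = 0.3660
x = cos φ₁ sin φ₂ − sin φ₁ cos φ₂ cos Δλ = (0.2371)(0.4017) − (0.9715)(0.9158)(0.9167) = -0.7203
θ = atan2(y, x) = 153.07°, so the bearing is 153°.

153°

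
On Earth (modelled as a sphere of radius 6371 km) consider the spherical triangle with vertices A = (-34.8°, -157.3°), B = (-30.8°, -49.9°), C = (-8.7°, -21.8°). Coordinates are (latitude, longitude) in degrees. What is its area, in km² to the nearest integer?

Side lengths (central angles): a = 0.5980, b = 2.0859, c = 1.4894 rad; semiperimeter s = 2.0867.
By l'Huilier's theorem, tan(E/4) = √[tan(s/2) tan((s−a)/2) tan((s−b)/2) tan((s−c)/2)], giving spherical excess E = 0.0547 rad.
Area = E·R² = 0.0547 × (6371)² ≈ 2221438 km².

2221438 km²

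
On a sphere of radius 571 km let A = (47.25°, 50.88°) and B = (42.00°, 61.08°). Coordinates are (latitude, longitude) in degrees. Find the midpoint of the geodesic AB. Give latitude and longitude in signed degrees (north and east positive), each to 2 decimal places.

Central angle δ = 0.1562 rad. Interpolating on the sphere with fraction f = 0.5:
P = [sin((1−f)δ)·A + sin(fδ)·B] / sin δ = 0.5015·A + 0.5015·B in Cartesian coordinates,
giving P = (0.3950, 0.5903, 0.7039), i.e. latitude 44.74°, longitude 56.21°.

44.74°, 56.21°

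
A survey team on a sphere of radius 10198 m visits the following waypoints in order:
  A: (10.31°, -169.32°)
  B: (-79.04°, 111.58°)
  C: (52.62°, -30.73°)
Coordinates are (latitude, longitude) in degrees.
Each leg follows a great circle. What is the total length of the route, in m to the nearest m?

44265 m

Leg A→B: central angle 1.7116 rad, distance 17454.9 m.
Leg B→C: central angle 2.6290 rad, distance 26810.4 m.
Total: 17454.9 + 26810.4 ≈ 44265 m.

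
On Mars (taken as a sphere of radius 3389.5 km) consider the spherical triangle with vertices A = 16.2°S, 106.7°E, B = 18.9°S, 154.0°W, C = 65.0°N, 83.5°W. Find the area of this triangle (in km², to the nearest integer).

32011518 km²

Side lengths (central angles): a = 1.7316, b = 2.2814, c = 1.6273 rad; semiperimeter s = 2.8201.
By l'Huilier's theorem, tan(E/4) = √[tan(s/2) tan((s−a)/2) tan((s−b)/2) tan((s−c)/2)], giving spherical excess E = 2.7863 rad.
Area = E·R² = 2.7863 × (3389.5)² ≈ 32011518 km².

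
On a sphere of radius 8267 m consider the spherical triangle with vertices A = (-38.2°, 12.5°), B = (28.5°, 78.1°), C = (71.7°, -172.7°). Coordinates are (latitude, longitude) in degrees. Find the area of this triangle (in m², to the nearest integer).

93754714 m²

Side lengths (central angles): a = 1.2001, b = 2.5551, c = 1.5806 rad; semiperimeter s = 2.6679.
By l'Huilier's theorem, tan(E/4) = √[tan(s/2) tan((s−a)/2) tan((s−b)/2) tan((s−c)/2)], giving spherical excess E = 1.3718 rad.
Area = E·R² = 1.3718 × (8267)² ≈ 93754714 m².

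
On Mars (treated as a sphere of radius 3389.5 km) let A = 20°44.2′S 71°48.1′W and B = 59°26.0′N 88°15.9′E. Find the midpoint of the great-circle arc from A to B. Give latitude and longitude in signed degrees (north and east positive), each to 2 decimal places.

46.04°, -51.03°

Central angle δ = 2.4218 rad. Interpolating on the sphere with fraction f = 0.5:
P = [sin((1−f)δ)·A + sin(fδ)·B] / sin δ = 1.4198·A + 1.4198·B in Cartesian coordinates,
giving P = (0.4366, -0.5397, 0.7198), i.e. latitude 46.04°, longitude -51.03°.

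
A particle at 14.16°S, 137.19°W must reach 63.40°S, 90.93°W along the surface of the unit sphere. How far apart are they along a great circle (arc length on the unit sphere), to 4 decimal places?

1.0252

With latitudes φ₁ = -14.160°, φ₂ = -63.400° and longitude difference Δλ = 46.260°:
cos c = sin φ₁ sin φ₂ + cos φ₁ cos φ₂ cos Δλ = (-0.2446)(-0.8942) + (0.9696)(0.4478)(0.6914) = 0.51891,
so c = arccos(0.51891) = 1.02523 rad.
On the unit sphere the arc length equals the central angle: 1.0252.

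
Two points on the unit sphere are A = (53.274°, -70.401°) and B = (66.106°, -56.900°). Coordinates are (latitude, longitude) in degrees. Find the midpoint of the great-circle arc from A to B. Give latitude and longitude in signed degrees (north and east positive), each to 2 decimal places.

The central angle between A and B is δ = 0.2523 rad.
With f = 0.5, the slerp weights are sin((1−f)δ)/sin δ = 0.5040 and sin(fδ)/sin δ = 0.5040.
Weighted sum of the unit vectors: (0.5040)·(0.2006,-0.5633,0.8015) + (0.5040)·(0.2212,-0.3393,0.9143) = (0.2126, -0.4549, 0.8648).
Converting back: φ = atan2(z, √(x²+y²)) = 59.86°, λ = atan2(y, x) = -64.95°.

59.86°, -64.95°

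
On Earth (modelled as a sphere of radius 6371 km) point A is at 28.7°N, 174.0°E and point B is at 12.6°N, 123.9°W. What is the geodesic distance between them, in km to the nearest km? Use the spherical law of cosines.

In radians: φ₁ = 0.5009, φ₂ = 0.2199, Δλ = 62.100° = 1.0838 rad.
cos c = sin φ₁ sin φ₂ + cos φ₁ cos φ₂ cos Δλ = (0.4802)(0.2181) + (0.8771)(0.9759)(0.4679) = 0.50532,
so c = arccos(0.50532) = 1.04105 rad.
Distance = R·c = 6371 × 1.0410 ≈ 6633 km.

6633 km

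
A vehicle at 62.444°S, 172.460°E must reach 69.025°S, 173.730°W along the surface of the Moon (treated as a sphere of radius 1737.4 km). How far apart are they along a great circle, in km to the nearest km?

262 km

In radians: φ₁ = -1.0899, φ₂ = -1.2047, Δλ = 13.810° = 0.2410 rad.
Haversine: a = sin²(Δφ/2) + cos φ₁ cos φ₂ sin²(Δλ/2) = 0.0033 + (0.4626)(0.3580)(0.0145) = 0.00569.
Central angle c = 2·arcsin(√a) = 0.15098 rad.
Distance = R·c = 1737.4 × 0.1510 ≈ 262 km.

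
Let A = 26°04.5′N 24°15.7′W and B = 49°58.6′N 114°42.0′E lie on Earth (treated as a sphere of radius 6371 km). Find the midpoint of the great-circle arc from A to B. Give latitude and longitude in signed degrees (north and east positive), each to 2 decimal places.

63.89°, 21.36°

Central angle δ = 1.6701 rad. Interpolating on the sphere with fraction f = 0.5:
P = [sin((1−f)δ)·A + sin(fδ)·B] / sin δ = 0.7450·A + 0.7450·B in Cartesian coordinates,
giving P = (0.4099, 0.1603, 0.8980), i.e. latitude 63.89°, longitude 21.36°.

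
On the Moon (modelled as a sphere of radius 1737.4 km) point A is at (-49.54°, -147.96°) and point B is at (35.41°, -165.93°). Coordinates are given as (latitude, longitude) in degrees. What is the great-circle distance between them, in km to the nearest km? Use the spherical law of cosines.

In radians: φ₁ = -0.8646, φ₂ = 0.6180, Δλ = -17.970° = -0.3136 rad.
cos c = sin φ₁ sin φ₂ + cos φ₁ cos φ₂ cos Δλ = (-0.7609)(0.5794) + (0.6489)(0.8150)(0.9512) = 0.06223,
so c = arccos(0.06223) = 1.50853 rad.
Distance = R·c = 1737.4 × 1.5085 ≈ 2621 km.

2621 km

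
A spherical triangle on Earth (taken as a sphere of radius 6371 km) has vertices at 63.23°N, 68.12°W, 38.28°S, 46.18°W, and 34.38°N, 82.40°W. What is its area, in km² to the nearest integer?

14362510 km²

Side lengths (central angles): a = 1.3971, b = 0.5268, c = 1.7979 rad; semiperimeter s = 1.8609.
By l'Huilier's theorem, tan(E/4) = √[tan(s/2) tan((s−a)/2) tan((s−b)/2) tan((s−c)/2)], giving spherical excess E = 0.3538 rad.
Area = E·R² = 0.3538 × (6371)² ≈ 14362510 km².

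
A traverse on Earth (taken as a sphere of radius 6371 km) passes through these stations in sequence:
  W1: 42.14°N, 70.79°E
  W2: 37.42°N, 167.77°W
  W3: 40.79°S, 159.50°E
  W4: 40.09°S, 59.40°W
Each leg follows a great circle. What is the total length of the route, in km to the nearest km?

28878 km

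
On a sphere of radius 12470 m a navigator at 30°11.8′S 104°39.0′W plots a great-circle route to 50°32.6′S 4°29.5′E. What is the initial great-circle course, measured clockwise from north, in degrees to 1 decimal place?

142.1°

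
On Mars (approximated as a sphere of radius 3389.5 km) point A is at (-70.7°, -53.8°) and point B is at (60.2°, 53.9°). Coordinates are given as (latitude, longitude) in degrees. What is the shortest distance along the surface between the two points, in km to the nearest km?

8894 km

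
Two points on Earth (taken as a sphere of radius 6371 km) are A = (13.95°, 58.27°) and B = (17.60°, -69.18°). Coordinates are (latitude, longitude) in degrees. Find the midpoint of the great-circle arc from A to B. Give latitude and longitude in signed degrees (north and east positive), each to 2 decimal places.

32.54°, -4.41°

Central angle δ = 2.0824 rad. Interpolating on the sphere with fraction f = 0.5:
P = [sin((1−f)δ)·A + sin(fδ)·B] / sin δ = 0.9898·A + 0.9898·B in Cartesian coordinates,
giving P = (0.8405, -0.0648, 0.5379), i.e. latitude 32.54°, longitude -4.41°.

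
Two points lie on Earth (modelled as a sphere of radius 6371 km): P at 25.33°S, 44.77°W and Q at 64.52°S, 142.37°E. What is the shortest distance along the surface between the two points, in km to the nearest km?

With latitudes φ₁ = -25.330°, φ₂ = -64.520° and longitude difference Δλ = -172.860°:
Haversine: a = sin²(Δφ/2) + cos φ₁ cos φ₂ sin²(Δλ/2) = 0.1125 + (0.9039)(0.4302)(0.9961) = 0.49980.
Central angle c = 2·arcsin(√a) = 1.57040 rad.
Distance = R·c = 6371 × 1.5704 ≈ 10005 km.

10005 km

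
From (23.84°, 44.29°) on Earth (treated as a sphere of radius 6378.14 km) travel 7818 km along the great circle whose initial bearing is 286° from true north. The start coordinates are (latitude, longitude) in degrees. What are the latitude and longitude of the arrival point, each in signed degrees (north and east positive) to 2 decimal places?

21.96°, -32.97°

Angular distance δ = d/R = 7818/6378.14 = 1.22575 rad; initial bearing θ = 4.9916 rad.
sin φ₂ = sin φ₁ cos δ + cos φ₁ sin δ cos θ = (0.4042)(0.3382) + (0.9147)(0.9411)(0.2756) = 0.3740, so φ₂ = 21.96°.
Δλ = atan2(sin θ sin δ cos φ₁, cos δ − sin φ₁ sin φ₂) = atan2(-0.8274, 0.1871) = -77.259°.
λ₂ = 44.290° − 77.259° = -32.97°.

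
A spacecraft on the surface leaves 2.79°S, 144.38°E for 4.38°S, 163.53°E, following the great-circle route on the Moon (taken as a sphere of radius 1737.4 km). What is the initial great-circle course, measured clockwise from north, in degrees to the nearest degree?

Δλ = 19.150° = 0.3342 rad.
y = sin Δλ · cos φ₂ = (0.3280)(0.9971) = 0.3271
x = cos φ₁ sin φ₂ − sin φ₁ cos φ₂ cos Δλ = (0.9988)(-0.0764) − (-0.0487)(0.9971)(0.9447) = -0.0304
θ = atan2(y, x) = 95.32°, so the bearing is 95°.

95°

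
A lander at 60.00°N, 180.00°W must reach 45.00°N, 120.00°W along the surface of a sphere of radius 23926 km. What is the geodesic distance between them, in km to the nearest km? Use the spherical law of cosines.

With latitudes φ₁ = 60.000°, φ₂ = 45.000° and longitude difference Δλ = 60.000°:
cos c = sin φ₁ sin φ₂ + cos φ₁ cos φ₂ cos Δλ = (0.8660)(0.7071) + (0.5000)(0.7071)(0.5000) = 0.78915,
so c = arccos(0.78915) = 0.66137 rad.
Distance = R·c = 23926 × 0.6614 ≈ 15824 km.

15824 km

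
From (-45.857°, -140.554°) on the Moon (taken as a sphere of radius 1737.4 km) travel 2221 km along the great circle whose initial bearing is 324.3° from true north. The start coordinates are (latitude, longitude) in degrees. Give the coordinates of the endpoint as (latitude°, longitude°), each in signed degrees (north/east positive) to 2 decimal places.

Angular distance δ = d/R = 2221/1737.4 = 1.27835 rad; initial bearing θ = 5.6601 rad.
sin φ₂ = sin φ₁ cos δ + cos φ₁ sin δ cos θ = (-0.7176)(0.2883) + (0.6965)(0.9575)(0.8121) = 0.3347, so φ₂ = 19.55°.
Δλ = atan2(sin θ sin δ cos φ₁, cos δ − sin φ₁ sin φ₂) = atan2(-0.3892, 0.5285) = -36.367°.
λ₂ = -140.554° − 36.367° = -176.92°.

19.55°, -176.92°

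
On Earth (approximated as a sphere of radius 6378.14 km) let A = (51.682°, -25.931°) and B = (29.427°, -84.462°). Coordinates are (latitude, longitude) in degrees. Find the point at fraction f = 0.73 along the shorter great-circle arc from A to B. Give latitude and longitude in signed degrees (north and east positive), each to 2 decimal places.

The central angle between A and B is δ = 0.8401 rad.
With f = 0.73, the slerp weights are sin((1−f)δ)/sin δ = 0.3020 and sin(fδ)/sin δ = 0.7728.
Weighted sum of the unit vectors: (0.3020)·(0.5576,-0.2711,0.7846) + (0.7728)·(0.0841,-0.8669,0.4913) = (0.2333, -0.7519, 0.6166).
Converting back: φ = atan2(z, √(x²+y²)) = 38.07°, λ = atan2(y, x) = -72.76°.

38.07°, -72.76°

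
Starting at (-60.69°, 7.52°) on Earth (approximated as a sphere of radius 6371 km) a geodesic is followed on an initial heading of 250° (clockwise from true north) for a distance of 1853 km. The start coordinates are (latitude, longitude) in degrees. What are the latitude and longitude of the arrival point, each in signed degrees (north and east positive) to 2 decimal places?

-62.05°, -27.58°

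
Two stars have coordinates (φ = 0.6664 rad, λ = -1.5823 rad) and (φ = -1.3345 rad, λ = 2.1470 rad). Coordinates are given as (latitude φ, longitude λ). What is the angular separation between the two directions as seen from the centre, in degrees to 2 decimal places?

138.95°

Let φ₁ = 0.6664 rad, φ₂ = -1.3345 rad, and Δλ = -2.5539 rad.
Haversine: a = sin²(Δφ/2) + cos φ₁ cos φ₂ sin²(Δλ/2) = 0.7085 + (0.7861)(0.2341)(0.9161) = 0.87706.
Central angle c = 2·arcsin(√a) = 2.42512 rad.
So the angular separation is 138.95°.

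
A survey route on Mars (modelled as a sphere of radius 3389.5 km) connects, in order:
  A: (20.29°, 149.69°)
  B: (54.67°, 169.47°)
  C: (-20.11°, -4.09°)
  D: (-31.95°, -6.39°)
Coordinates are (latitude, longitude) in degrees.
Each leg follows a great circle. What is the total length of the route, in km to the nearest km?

Leg A→B: central angle 0.6546 rad, distance 2218.7 km.
Leg B→C: central angle 2.5324 rad, distance 8583.5 km.
Leg C→D: central angle 0.2098 rad, distance 711.0 km.
Total: 2218.7 + 8583.5 + 711.0 ≈ 11513 km.

11513 km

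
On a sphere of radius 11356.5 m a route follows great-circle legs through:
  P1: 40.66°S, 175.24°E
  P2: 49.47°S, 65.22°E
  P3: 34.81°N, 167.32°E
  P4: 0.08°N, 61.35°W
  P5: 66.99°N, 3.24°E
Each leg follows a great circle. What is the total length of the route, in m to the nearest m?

Leg P1→P2: central angle 1.2382 rad, distance 14062.0 m.
Leg P2→P3: central angle 2.1481 rad, distance 24394.4 m.
Leg P3→P4: central angle 2.1429 rad, distance 24336.1 m.
Leg P4→P5: central angle 1.4010 rad, distance 15910.1 m.
Total: 14062.0 + 24394.4 + 24336.1 + 15910.1 ≈ 78703 m.

78703 m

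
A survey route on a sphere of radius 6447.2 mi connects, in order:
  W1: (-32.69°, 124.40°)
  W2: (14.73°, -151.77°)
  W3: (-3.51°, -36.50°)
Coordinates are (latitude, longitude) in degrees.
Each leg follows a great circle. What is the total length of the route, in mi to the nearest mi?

Leg W1→W2: central angle 1.6207 rad, distance 10448.7 mi.
Leg W2→W3: central angle 2.0127 rad, distance 12976.2 mi.
Total: 10448.7 + 12976.2 ≈ 23425 mi.

23425 mi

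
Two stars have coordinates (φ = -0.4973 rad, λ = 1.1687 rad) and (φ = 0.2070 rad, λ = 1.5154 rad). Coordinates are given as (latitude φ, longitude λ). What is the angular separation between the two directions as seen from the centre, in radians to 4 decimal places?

0.7800 rad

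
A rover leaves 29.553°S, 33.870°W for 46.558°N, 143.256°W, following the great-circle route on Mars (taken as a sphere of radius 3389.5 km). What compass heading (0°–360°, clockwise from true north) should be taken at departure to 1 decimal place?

Δλ = -109.386° = -1.9091 rad.
y = sin Δλ · cos φ₂ = (-0.9433)(0.6876) = -0.6486
x = cos φ₁ sin φ₂ − sin φ₁ cos φ₂ cos Δλ = (0.8699)(0.7261) − (-0.4932)(0.6876)(-0.3319) = 0.5190
θ = atan2(y, x) = -51.33°; adding 360° gives 308.7°.

308.7°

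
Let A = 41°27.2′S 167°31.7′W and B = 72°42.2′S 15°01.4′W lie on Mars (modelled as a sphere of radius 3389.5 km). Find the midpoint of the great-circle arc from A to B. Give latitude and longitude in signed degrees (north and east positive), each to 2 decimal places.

-72.66°, -151.75°

The central angle between A and B is δ = 1.1214 rad.
With f = 0.5, the slerp weights are sin((1−f)δ)/sin δ = 0.5904 and sin(fδ)/sin δ = 0.5904.
Weighted sum of the unit vectors: (0.5904)·(-0.7318,-0.1619,-0.6620) + (0.5904)·(0.2872,-0.0771,-0.9548) = (-0.2625, -0.1411, -0.9546).
Converting back: φ = atan2(z, √(x²+y²)) = -72.66°, λ = atan2(y, x) = -151.75°.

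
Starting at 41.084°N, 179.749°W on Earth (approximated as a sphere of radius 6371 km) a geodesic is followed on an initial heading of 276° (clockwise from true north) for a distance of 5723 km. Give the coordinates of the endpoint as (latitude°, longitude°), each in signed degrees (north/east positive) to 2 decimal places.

28.10°, 118.37°

Angular distance δ = d/R = 5723/6371 = 0.89829 rad; initial bearing θ = 4.8171 rad.
sin φ₂ = sin φ₁ cos δ + cos φ₁ sin δ cos θ = (0.6572)(0.6229) + (0.7537)(0.7823)(0.1045) = 0.4710, so φ₂ = 28.10°.
Δλ = atan2(sin θ sin δ cos φ₁, cos δ − sin φ₁ sin φ₂) = atan2(-0.5864, 0.3134) = -61.877°.
λ₂ = -179.749° − 61.877° = -241.63° → 118.37° after wrapping to (−180°, 180°].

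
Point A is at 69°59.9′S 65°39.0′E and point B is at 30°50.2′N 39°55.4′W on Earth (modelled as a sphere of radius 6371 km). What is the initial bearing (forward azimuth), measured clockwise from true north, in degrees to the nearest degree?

With φ₁ = -1.2217, φ₂ = 0.5382, Δλ = -1.8426 rad, the forward-azimuth formula gives
θ = atan2( sin Δλ cos φ₂ , cos φ₁ sin φ₂ − sin φ₁ cos φ₂ cos Δλ ) = atan2(-0.8271, -0.0413) = -92.86°.
Adding 360° brings this into [0°, 360°): 267°.

267°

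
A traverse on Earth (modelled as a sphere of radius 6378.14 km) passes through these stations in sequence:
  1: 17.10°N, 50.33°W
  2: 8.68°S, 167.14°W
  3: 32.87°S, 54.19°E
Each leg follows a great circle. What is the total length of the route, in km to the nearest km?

26812 km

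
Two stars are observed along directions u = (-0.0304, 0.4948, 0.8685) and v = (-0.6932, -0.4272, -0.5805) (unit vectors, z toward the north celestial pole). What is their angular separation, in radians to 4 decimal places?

2.3385 rad

u·v = -0.6945; |u| = 1.0000, |v| = 1.0000.
cos θ = (u·v)/(|u||v|) = -0.6945, so θ = 2.3385 rad.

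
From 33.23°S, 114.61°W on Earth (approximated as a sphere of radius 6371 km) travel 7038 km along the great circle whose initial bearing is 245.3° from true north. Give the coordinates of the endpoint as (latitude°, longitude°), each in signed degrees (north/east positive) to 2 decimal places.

-33.95°, 167.31°

Angular distance δ = d/R = 7038/6371 = 1.10469 rad; initial bearing θ = 4.2813 rad.
sin φ₂ = sin φ₁ cos δ + cos φ₁ sin δ cos θ = (-0.5480)(0.4494) + (0.8365)(0.8933)(-0.4179) = -0.5585, so φ₂ = -33.95°.
Δλ = atan2(sin θ sin δ cos φ₁, cos δ − sin φ₁ sin φ₂) = atan2(-0.6789, 0.1433) = -78.078°.
λ₂ = -114.610° − 78.078° = -192.69° → 167.31° after wrapping to (−180°, 180°].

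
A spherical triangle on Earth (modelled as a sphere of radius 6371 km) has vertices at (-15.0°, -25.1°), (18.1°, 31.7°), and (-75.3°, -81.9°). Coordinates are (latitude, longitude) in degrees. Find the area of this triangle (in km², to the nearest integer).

Side lengths (central angles): a = 1.9791, b = 1.1761, c = 1.1348 rad; semiperimeter s = 2.1450.
By l'Huilier's theorem, tan(E/4) = √[tan(s/2) tan((s−a)/2) tan((s−b)/2) tan((s−c)/2)], giving spherical excess E = 0.8312 rad.
Area = E·R² = 0.8312 × (6371)² ≈ 33739337 km².

33739337 km²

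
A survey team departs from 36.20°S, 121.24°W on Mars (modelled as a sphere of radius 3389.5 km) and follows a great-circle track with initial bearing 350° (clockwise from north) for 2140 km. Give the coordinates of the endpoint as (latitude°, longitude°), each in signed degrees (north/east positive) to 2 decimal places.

Angular distance δ = d/R = 2140/3389.5 = 0.63136 rad; initial bearing θ = 6.1087 rad.
sin φ₂ = sin φ₁ cos δ + cos φ₁ sin δ cos θ = (-0.5906)(0.8072) + (0.8070)(0.5902)(0.9848) = -0.0077, so φ₂ = -0.44°.
Δλ = atan2(sin θ sin δ cos φ₁, cos δ − sin φ₁ sin φ₂) = atan2(-0.0827, 0.8027) = -5.883°.
λ₂ = -121.240° − 5.883° = -127.12°.

-0.44°, -127.12°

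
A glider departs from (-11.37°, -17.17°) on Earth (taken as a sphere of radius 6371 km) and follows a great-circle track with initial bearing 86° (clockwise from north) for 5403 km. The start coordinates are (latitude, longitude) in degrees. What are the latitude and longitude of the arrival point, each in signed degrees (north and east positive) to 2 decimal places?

-4.54°, 31.47°

Angular distance δ = d/R = 5403/6371 = 0.84806 rad; initial bearing θ = 1.5010 rad.
sin φ₂ = sin φ₁ cos δ + cos φ₁ sin δ cos θ = (-0.1971)(0.6614) + (0.9804)(0.7500)(0.0698) = -0.0791, so φ₂ = -4.54°.
Δλ = atan2(sin θ sin δ cos φ₁, cos δ − sin φ₁ sin φ₂) = atan2(0.7335, 0.6458) = 48.636°.
λ₂ = -17.170° + 48.636° = 31.47°.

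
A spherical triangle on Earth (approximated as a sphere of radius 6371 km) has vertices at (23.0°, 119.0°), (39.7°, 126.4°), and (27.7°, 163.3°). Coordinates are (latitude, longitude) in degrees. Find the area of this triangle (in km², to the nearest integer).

Side lengths (central angles): a = 0.5704, b = 0.6999, c = 0.3113 rad; semiperimeter s = 0.7908.
By l'Huilier's theorem, tan(E/4) = √[tan(s/2) tan((s−a)/2) tan((s−b)/2) tan((s−c)/2)], giving spherical excess E = 0.0906 rad.
Area = E·R² = 0.0906 × (6371)² ≈ 3678918 km².

3678918 km²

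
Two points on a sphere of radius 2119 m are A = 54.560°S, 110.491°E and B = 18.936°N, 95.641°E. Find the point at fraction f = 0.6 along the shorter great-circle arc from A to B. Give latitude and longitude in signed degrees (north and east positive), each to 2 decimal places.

The central angle between A and B is δ = 1.3018 rad.
With f = 0.6, the slerp weights are sin((1−f)δ)/sin δ = 0.5161 and sin(fδ)/sin δ = 0.7303.
Weighted sum of the unit vectors: (0.5161)·(-0.2030,0.5432,-0.8147) + (0.7303)·(-0.0930,0.9413,0.3245) = (-0.1727, 0.9677, -0.1835).
Converting back: φ = atan2(z, √(x²+y²)) = -10.57°, λ = atan2(y, x) = 100.12°.

-10.57°, 100.12°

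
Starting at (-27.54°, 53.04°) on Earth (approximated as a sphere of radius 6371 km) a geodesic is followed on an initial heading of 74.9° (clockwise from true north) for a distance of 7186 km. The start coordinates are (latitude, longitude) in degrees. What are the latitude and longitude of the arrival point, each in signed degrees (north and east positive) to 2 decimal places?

Angular distance δ = d/R = 7186/6371 = 1.12792 rad; initial bearing θ = 1.3073 rad.
sin φ₂ = sin φ₁ cos δ + cos φ₁ sin δ cos θ = (-0.4624)(0.4285) + (0.8867)(0.9035)(0.2605) = 0.0106, so φ₂ = 0.61°.
Δλ = atan2(sin θ sin δ cos φ₁, cos δ − sin φ₁ sin φ₂) = atan2(0.7735, 0.4334) = 60.736°.
λ₂ = 53.040° + 60.736° = 113.78°.

0.61°, 113.78°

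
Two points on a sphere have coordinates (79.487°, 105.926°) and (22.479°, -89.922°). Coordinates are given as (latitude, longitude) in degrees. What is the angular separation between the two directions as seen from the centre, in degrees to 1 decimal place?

77.7°

Let φ₁ = 1.3873 rad, φ₂ = 0.3923 rad, and Δλ = 2.8650 rad.
Haversine: a = sin²(Δφ/2) + cos φ₁ cos φ₂ sin²(Δλ/2) = 0.2277 + (0.1825)(0.9240)(0.9810) = 0.39313.
Central angle c = 2·arcsin(√a) = 1.35539 rad.
So the angular separation is 77.7°.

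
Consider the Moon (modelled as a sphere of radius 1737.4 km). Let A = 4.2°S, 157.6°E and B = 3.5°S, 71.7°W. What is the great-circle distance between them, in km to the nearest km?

With latitudes φ₁ = -4.200°, φ₂ = -3.500° and longitude difference Δλ = 130.700°:
Haversine: a = sin²(Δφ/2) + cos φ₁ cos φ₂ sin²(Δλ/2) = 0.0000 + (0.9973)(0.9981)(0.8260) = 0.82233.
Central angle c = 2·arcsin(√a) = 2.27138 rad.
Distance = R·c = 1737.4 × 2.2714 ≈ 3946 km.

3946 km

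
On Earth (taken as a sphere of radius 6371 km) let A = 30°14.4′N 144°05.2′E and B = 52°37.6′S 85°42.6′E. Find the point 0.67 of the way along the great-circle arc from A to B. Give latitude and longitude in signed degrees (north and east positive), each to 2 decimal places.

Central angle δ = 1.6964 rad. Interpolating on the sphere with fraction f = 0.67:
P = [sin((1−f)δ)·A + sin(fδ)·B] / sin δ = 0.5352·A + 0.9144·B in Cartesian coordinates,
giving P = (-0.3330, 0.8247, -0.4571), i.e. latitude -27.20°, longitude 111.99°.

-27.20°, 111.99°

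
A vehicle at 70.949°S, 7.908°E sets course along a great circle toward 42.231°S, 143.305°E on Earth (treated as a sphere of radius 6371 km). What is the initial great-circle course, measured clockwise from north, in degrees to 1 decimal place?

144.1°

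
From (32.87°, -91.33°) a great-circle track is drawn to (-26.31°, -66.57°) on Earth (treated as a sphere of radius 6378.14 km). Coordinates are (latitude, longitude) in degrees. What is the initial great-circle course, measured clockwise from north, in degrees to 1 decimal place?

With φ₁ = 0.5737, φ₂ = -0.4592, Δλ = 0.4321 rad, the forward-azimuth formula gives
θ = atan2( sin Δλ cos φ₂ , cos φ₁ sin φ₂ − sin φ₁ cos φ₂ cos Δλ ) = atan2(0.3754, -0.8141) = 155.24°.
So the initial bearing is 155.2°.

155.2°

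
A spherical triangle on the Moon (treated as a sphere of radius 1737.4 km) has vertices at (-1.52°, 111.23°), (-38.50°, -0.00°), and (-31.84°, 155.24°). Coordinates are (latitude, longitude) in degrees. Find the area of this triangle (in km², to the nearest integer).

Side lengths (central angles): a = 1.8497, b = 0.8960, c = 1.8408 rad; semiperimeter s = 2.2933.
By l'Huilier's theorem, tan(E/4) = √[tan(s/2) tan((s−a)/2) tan((s−b)/2) tan((s−c)/2)], giving spherical excess E = 1.2049 rad.
Area = E·R² = 1.2049 × (1737.4)² ≈ 3637163 km².

3637163 km²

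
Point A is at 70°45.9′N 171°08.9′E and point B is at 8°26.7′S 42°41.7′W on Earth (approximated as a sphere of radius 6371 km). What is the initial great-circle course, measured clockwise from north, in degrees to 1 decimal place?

With φ₁ = 1.2351, φ₂ = -0.1474, Δλ = 2.5509 rad, the forward-azimuth formula gives
θ = atan2( sin Δλ cos φ₂ , cos φ₁ sin φ₂ − sin φ₁ cos φ₂ cos Δλ ) = atan2(0.5509, 0.7273) = 37.14°.
So the initial bearing is 37.1°.

37.1°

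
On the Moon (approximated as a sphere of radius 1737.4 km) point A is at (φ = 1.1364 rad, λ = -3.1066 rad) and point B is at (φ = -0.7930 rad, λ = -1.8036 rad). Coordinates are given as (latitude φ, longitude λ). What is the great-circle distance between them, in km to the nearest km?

3779 km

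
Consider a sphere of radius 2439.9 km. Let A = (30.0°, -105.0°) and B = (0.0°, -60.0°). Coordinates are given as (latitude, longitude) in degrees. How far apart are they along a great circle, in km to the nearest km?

2225 km

In radians: φ₁ = 0.5236, φ₂ = 0.0000, Δλ = 45.000° = 0.7854 rad.
cos c = sin φ₁ sin φ₂ + cos φ₁ cos φ₂ cos Δλ = (0.5000)(0.0000) + (0.8660)(1.0000)(0.7071) = 0.61237,
so c = arccos(0.61237) = 0.91174 rad.
Distance = R·c = 2439.9 × 0.9117 ≈ 2225 km.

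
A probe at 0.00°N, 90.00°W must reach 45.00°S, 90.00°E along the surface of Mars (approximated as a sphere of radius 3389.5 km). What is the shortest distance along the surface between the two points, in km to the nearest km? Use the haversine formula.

With latitudes φ₁ = 0.000°, φ₂ = -45.000° and longitude difference Δλ = -180.000°:
Haversine: a = sin²(Δφ/2) + cos φ₁ cos φ₂ sin²(Δλ/2) = 0.1464 + (1.0000)(0.7071)(1.0000) = 0.85355.
Central angle c = 2·arcsin(√a) = 2.35619 rad.
Distance = R·c = 3389.5 × 2.3562 ≈ 7986 km.

7986 km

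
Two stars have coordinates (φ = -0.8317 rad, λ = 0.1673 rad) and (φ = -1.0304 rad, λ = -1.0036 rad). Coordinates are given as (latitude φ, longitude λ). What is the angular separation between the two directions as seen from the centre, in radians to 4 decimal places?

0.6940 rad

Let φ₁ = -0.8317 rad, φ₂ = -1.0304 rad, and Δλ = -1.1709 rad.
Haversine: a = sin²(Δφ/2) + cos φ₁ cos φ₂ sin²(Δλ/2) = 0.0098 + (0.6736)(0.5145)(0.3053) = 0.11566.
Central angle c = 2·arcsin(√a) = 0.69401 rad.
So the angular separation is 0.6940 rad.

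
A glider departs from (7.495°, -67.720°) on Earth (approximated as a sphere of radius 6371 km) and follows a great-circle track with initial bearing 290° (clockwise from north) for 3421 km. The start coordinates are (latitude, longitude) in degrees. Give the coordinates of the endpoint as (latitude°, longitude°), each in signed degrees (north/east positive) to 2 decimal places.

Angular distance δ = d/R = 3421/6371 = 0.53696 rad; initial bearing θ = 5.0615 rad.
sin φ₂ = sin φ₁ cos δ + cos φ₁ sin δ cos θ = (0.1304)(0.8593) + (0.9915)(0.5115)(0.3420) = 0.2855, so φ₂ = 16.59°.
Δλ = atan2(sin θ sin δ cos φ₁, cos δ − sin φ₁ sin φ₂) = atan2(-0.4766, 0.8220) = -30.103°.
λ₂ = -67.720° − 30.103° = -97.82°.

16.59°, -97.82°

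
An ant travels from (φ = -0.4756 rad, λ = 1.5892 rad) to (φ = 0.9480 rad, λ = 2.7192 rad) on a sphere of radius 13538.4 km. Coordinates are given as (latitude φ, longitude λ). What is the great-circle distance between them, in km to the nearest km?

23313 km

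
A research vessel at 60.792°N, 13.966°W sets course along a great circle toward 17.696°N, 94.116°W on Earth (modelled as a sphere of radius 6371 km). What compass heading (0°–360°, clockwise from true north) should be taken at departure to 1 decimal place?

270.4°

Δλ = -80.150° = -1.3989 rad.
y = sin Δλ · cos φ₂ = (-0.9853)(0.9527) = -0.9386
x = cos φ₁ sin φ₂ − sin φ₁ cos φ₂ cos Δλ = (0.4880)(0.3040) − (0.8729)(0.9527)(0.1711) = 0.0061
θ = atan2(y, x) = -89.63°; adding 360° gives 270.4°.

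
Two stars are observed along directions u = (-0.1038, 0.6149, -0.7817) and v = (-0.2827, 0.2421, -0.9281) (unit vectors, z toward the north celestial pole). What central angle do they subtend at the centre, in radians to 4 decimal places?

0.4423 rad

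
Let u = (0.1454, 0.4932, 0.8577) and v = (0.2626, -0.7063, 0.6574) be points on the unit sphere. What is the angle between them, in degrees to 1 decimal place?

75.3°

u·v = 0.2537; |u| = 1.0000, |v| = 1.0000.
cos θ = (u·v)/(|u||v|) = 0.2537, so θ = 75.3°.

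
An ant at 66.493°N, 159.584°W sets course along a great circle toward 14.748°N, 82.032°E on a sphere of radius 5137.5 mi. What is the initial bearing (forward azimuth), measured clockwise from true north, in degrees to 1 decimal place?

With φ₁ = 1.1605, φ₂ = 0.2574, Δλ = -2.0662 rad, the forward-azimuth formula gives
θ = atan2( sin Δλ cos φ₂ , cos φ₁ sin φ₂ − sin φ₁ cos φ₂ cos Δλ ) = atan2(-0.8508, 0.5231) = -58.42°.
Adding 360° brings this into [0°, 360°): 301.6°.

301.6°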